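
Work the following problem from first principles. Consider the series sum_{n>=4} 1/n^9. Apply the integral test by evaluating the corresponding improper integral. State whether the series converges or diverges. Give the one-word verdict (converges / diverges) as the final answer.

Let f(x) = x^(-9). Then f is positive, continuous, and decreasing on [4, infinity), so the integral test applies.
Compute the improper integral int_{4}^infinity f(x) dx:
  antiderivative F(x) = -1/(8*x^8).
  As x -> infinity, F(x) -> 0 (since p = 9 > 1).
  So int = F(infinity) - F(4) = 0 - (-1/524288) = 1/524288.
  Finite, so by the integral test, the series converges.

converges


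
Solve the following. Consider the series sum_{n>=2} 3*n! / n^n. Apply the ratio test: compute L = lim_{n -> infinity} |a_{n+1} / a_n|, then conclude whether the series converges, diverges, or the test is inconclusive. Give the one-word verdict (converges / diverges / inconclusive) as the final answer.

Let a_n denote the general term. Form the ratio a_{n+1}/a_n and simplify:
a_{n+1}/a_n = (n/(n + 1))^n
Take the limit as n -> infinity: L = exp(-1).
Since L = exp(-1) < 1, the ratio test implies the series converges.

converges


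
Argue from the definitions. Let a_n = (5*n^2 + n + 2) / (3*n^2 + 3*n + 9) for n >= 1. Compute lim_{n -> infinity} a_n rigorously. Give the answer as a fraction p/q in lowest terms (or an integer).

Divide numerator and denominator by n^2, the highest power:
numerator / n^2 = 5 + 1/n + 2/n^2
denominator / n^2 = 3 + 3/n + 9/n^2
As n -> infinity, all terms of the form c/n^k (k >= 1) tend to 0.
So numerator / n^2 -> 5 and denominator / n^2 -> 3.
Therefore lim a_n = 5/3.

5/3


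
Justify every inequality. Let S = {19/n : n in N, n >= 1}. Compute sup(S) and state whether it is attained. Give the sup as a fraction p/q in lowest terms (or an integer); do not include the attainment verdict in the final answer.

Analysis:
- Values: 19, 19/2, 19/3, 19/4, ... strictly decreasing.
- The maximum is 19 (n=1); sup = 19 (attained).
- The set is bounded below by 0; 19/n -> 0 so 0 is the greatest lower bound.
- 0 is not in the set, so inf = 0 is not attained.
Conclusion: sup(S) = 19, attained in S.

19


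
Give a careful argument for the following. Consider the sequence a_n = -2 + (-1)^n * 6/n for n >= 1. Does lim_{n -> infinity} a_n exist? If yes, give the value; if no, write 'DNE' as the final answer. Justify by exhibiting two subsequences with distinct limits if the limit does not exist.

Examine the behaviour of a_n along subsequences.
Even-n subsequence a_{2k} = -2 + 6/(2k) -> -2. Odd-n subsequence a_{2k+1} = -2 - 6/(2k+1) -> -2. Both tend to -2, which suggests the limit is -2; verify directly.
|a_n - (-2)| = |(-1)^n * 6/n| = 6/n for every n >= 1.
Given epsilon > 0, choose a positive integer N > 6/epsilon. Then for all n >= N, |a_n - (-2)| = 6/n <= 6/N < epsilon.
So by the definition of the limit, lim a_n exists and equals -2.

-2


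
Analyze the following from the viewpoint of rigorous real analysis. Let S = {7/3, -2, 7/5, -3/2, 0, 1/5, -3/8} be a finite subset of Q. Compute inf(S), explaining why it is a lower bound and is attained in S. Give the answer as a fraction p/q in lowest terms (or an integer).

S is finite, so inf(S) = min(S).
Sorted increasing:
-2, -3/2, -3/8, 0, 1/5, 7/5, 7/3
The extremum is -2.
For every x in S, x >= -2. And -2 is in S, so it is attained.
Therefore inf(S) = -2.

-2


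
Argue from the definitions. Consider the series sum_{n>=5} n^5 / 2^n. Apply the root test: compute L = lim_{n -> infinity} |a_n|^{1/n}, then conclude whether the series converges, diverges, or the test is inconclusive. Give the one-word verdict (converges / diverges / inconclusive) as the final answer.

Let a_n denote the general term. Form |a_n|^(1/n) and simplify:
|a_n|^(1/n) = n^(5/n)/2
Take the limit as n -> infinity: L = 1/2.
Since L = 1/2 < 1, the root test implies convergence.

converges


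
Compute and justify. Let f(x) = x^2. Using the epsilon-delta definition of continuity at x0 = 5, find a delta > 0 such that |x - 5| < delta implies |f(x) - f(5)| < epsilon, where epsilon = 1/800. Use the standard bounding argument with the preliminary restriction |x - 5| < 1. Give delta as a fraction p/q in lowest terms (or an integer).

Factor: |x^2 - (5)^2| = |x - 5| * |x + 5|.
Impose |x - 5| < 1 first. Then |x + 5| = |(x - 5) + 2*(5)| <= |x - 5| + 2*|5| < 1 + 10 = 11.
So |x^2 - (5)^2| < delta * 11.
We need delta * 11 <= 1/800, i.e. delta <= 1/800/11 = 1/8800.
Since 1/8800 < 1, this is tighter than 1; take delta = 1/8800.
So delta = 1/8800 works.

1/8800


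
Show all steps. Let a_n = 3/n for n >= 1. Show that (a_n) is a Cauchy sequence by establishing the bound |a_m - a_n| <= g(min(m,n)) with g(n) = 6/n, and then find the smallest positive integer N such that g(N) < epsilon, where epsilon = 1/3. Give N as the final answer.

For any m, n >= 1, by the triangle inequality:
|a_m - a_n| = |3/m - 3/n| <= 3*1/m + 3*1/n <= 6/min(m,n).
So g(n) = 6/n bounds the Cauchy difference. Since g(n) -> 0, (a_n) is Cauchy.
Now solve g(N) < 1/3: 6/N < 1/3 <=> N > 6 / (1/3) = 18.
The smallest integer strictly greater than 18 is N = 19.
Check: g(19) = 6/19 = 6/19 < 1/3; g(18) = 1/3 >= 1/3. So N = 19.

19


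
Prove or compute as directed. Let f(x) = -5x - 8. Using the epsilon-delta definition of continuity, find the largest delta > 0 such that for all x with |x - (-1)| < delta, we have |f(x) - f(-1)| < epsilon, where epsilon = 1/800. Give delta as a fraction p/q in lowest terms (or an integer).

We compute f(-1) = -5*(-1) - 8 = -3.
|f(x) - f(-1)| = |-5x - 8 - (-3)| = |-5(x - (-1))| = 5|x - (-1)|.
We need 5|x - (-1)| < 1/800, i.e. |x - (-1)| < 1/800 / 5 = 1/4000.
So any delta <= 1/4000 works. Conversely, if delta > 1/4000, then x = -1 + 1/4000 satisfies |x - (-1)| = 1/4000 < delta but |f(x) - f(-1)| = 5 * 1/4000 = 1/800, which is not < 1/800; so no larger delta works.
Hence the largest such delta is 1/4000.

1/4000


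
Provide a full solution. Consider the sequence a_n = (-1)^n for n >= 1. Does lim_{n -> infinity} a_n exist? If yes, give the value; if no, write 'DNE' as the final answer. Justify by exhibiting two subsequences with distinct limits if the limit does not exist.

Examine the behaviour of a_n along subsequences.
Even-n subsequence a_{2k} = 1 -> 1. Odd-n subsequence a_{2k+1} = -1 -> -1.
Since these two subsequential limits are 1 and -1, distinct, the full sequence cannot converge (a convergent sequence has all subsequences tending to the same limit). So lim a_n does not exist.

DNE


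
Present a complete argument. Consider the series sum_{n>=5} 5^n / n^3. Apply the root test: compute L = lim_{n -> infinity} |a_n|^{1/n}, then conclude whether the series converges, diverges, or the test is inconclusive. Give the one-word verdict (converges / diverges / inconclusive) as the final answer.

Let a_n denote the general term. Form |a_n|^(1/n) and simplify:
|a_n|^(1/n) = 5/n^(3/n)
Take the limit as n -> infinity: L = 5.
Since L = 5 > 1, the root test implies divergence.

diverges


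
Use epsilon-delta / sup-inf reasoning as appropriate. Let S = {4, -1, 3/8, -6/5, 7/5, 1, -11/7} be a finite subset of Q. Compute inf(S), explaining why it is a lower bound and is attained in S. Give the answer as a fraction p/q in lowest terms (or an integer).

S is finite, so inf(S) = min(S).
Sorted increasing:
-11/7, -6/5, -1, 3/8, 1, 7/5, 4
The extremum is -11/7.
For every x in S, x >= -11/7. And -11/7 is in S, so it is attained.
Therefore inf(S) = -11/7.

-11/7


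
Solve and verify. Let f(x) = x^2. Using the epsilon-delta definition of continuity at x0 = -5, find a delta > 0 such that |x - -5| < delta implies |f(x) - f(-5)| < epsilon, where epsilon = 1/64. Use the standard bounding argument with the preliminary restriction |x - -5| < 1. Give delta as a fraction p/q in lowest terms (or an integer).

Factor: |x^2 - (-5)^2| = |x - -5| * |x + -5|.
Impose |x - -5| < 1 first. Then |x + -5| = |(x - -5) + 2*(-5)| <= |x - -5| + 2*|-5| < 1 + 10 = 11.
So |x^2 - (-5)^2| < delta * 11.
We need delta * 11 <= 1/64, i.e. delta <= 1/64/11 = 1/704.
Since 1/704 < 1, this is tighter than 1; take delta = 1/704.
So delta = 1/704 works.

1/704


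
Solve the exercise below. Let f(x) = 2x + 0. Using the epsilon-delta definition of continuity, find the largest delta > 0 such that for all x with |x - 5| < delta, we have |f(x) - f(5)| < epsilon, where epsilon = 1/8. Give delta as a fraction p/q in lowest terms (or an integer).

We compute f(5) = 2*(5) + 0 = 10.
|f(x) - f(5)| = |2x + 0 - (10)| = |2(x - 5)| = 2|x - 5|.
We need 2|x - 5| < 1/8, i.e. |x - 5| < 1/8 / 2 = 1/16.
So any delta <= 1/16 works. Conversely, if delta > 1/16, then x = 5 + 1/16 satisfies |x - 5| = 1/16 < delta but |f(x) - f(5)| = 2 * 1/16 = 1/8, which is not < 1/8; so no larger delta works.
Hence the largest such delta is 1/16.

1/16


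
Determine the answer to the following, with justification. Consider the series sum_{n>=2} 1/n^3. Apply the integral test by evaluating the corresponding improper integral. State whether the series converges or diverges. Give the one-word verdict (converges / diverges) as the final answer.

Let f(x) = x^(-3). Then f is positive, continuous, and decreasing on [2, infinity), so the integral test applies.
Compute the improper integral int_{2}^infinity f(x) dx:
  antiderivative F(x) = -1/(2*x^2).
  As x -> infinity, F(x) -> 0 (since p = 3 > 1).
  So int = F(infinity) - F(2) = 0 - (-1/8) = 1/8.
  Finite, so by the integral test, the series converges.

converges


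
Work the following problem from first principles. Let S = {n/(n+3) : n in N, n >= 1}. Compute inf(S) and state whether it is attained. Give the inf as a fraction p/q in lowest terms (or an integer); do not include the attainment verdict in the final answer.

Analysis:
- Values: 1/4, 2/5, 1/2, 4/7, ... strictly increasing.
- Minimum is 1/4 (n=1); inf = 1/4 (attained).
- n/(n+3) = 1 - 3/(n+3) -> 1 from below as n -> infinity, and never equals 1.
- So sup = 1 (not attained).
Conclusion: inf(S) = 1/4, attained in S.

1/4


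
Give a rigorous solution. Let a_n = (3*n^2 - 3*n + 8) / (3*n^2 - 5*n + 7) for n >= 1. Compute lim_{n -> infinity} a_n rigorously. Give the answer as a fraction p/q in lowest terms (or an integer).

Divide numerator and denominator by n^2, the highest power:
numerator / n^2 = 3 - 3/n + 8/n^2
denominator / n^2 = 3 - 5/n + 7/n^2
As n -> infinity, all terms of the form c/n^k (k >= 1) tend to 0.
So numerator / n^2 -> 3 and denominator / n^2 -> 3.
Therefore lim a_n = 1.

1


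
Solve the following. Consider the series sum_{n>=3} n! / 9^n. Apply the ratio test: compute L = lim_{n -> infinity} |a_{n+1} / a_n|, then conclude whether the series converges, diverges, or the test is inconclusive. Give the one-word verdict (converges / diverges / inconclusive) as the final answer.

Let a_n denote the general term. Form the ratio a_{n+1}/a_n and simplify:
a_{n+1}/a_n = n/9 + 1/9
Take the limit as n -> infinity: L = infinity.
Since L = infinity > 1 (or L = infinity), the ratio test implies the series diverges.

diverges


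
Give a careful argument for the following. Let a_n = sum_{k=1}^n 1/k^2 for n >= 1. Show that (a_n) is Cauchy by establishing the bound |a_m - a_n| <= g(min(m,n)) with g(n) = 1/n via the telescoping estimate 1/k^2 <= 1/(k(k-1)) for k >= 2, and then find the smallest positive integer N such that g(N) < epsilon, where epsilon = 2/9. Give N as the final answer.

For m > n >= 1: |a_m - a_n| = sum_{k=n+1}^m 1/k^2.
Use 1/k^2 <= 1/(k(k-1)) = 1/(k-1) - 1/k for k >= 2:
sum_{k=n+1}^m 1/k^2 <= sum_{k=n+1}^m (1/(k-1) - 1/k) = 1/n - 1/m <= 1/n.
By symmetry the same bound holds with n,m swapped, so |a_m - a_n| <= 1/min(m,n) = g(min(m,n)). Since g(n) -> 0, (a_n) is Cauchy.
Now solve g(N) < 2/9: 1/N < 2/9 <=> N > 1/(2/9) = 9/2.
The smallest integer strictly greater than 9/2 is N = 5.
Check: g(5) = 1/5 < 2/9; g(4) = 1/4 >= 2/9. So N = 5.

5


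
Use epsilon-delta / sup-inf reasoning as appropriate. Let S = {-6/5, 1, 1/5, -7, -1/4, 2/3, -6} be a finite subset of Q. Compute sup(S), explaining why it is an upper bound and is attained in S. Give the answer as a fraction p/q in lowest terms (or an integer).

S is finite, so sup(S) = max(S).
Sorted decreasing:
1, 2/3, 1/5, -1/4, -6/5, -6, -7
The extremum is 1.
For every x in S, x <= 1. And 1 is in S, so it is attained.
Therefore sup(S) = 1.

1


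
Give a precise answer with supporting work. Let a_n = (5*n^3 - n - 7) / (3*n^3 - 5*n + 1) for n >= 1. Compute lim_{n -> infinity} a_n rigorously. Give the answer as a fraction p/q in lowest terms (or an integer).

Divide numerator and denominator by n^3, the highest power:
numerator / n^3 = 5 - 1/n^2 - 7/n^3
denominator / n^3 = 3 - 5/n^2 + n^(-3)
As n -> infinity, all terms of the form c/n^k (k >= 1) tend to 0.
So numerator / n^3 -> 5 and denominator / n^3 -> 3.
Therefore lim a_n = 5/3.

5/3


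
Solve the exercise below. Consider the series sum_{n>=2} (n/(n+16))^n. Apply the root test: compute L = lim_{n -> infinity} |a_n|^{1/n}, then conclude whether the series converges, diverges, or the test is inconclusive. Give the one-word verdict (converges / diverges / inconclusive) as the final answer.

Let a_n denote the general term. Form |a_n|^(1/n) and simplify:
|a_n|^(1/n) = n/(n + 16)
Take the limit as n -> infinity: L = 1.
Since L = 1, the root test is inconclusive. (In fact a_n = (n/(n+16))^n -> e^(-16) != 0, so the nth-term test shows divergence; but the root test itself gives no conclusion.)

inconclusive


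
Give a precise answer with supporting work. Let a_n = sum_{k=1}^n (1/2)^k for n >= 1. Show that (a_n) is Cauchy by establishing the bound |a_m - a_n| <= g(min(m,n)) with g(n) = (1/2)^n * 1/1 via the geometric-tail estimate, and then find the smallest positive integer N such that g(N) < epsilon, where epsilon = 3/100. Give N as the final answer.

For m > n >= 1: |a_m - a_n| = sum_{k=n+1}^m (1/2)^k < sum_{k=n+1}^infinity (1/2)^k = (1/2)^(n+1) / (1 - 1/2) = (1/2)^n * (1/2) * (2/1) = (1/2)^n * 1/1.
So g(n) = (1/2)^n / 1. Since g(n) -> 0, (a_n) is Cauchy.
Now solve g(N) < 3/100: (1/2)^N / 1 < 3/100 <=> 2^N > 1 / (1 * 3/100) = 100/3.
Check powers of 2: 2^5 = 32 <= 100/3, 2^6 = 64 > 100/3.
So the smallest such N is 6. Check: g(6) = 1/(1 * 64) = 1/64 < 3/100.

6


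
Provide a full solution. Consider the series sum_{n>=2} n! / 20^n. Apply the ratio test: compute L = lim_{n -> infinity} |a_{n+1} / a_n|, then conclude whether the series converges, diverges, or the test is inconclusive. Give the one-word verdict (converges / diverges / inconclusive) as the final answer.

Let a_n denote the general term. Form the ratio a_{n+1}/a_n and simplify:
a_{n+1}/a_n = n/20 + 1/20
Take the limit as n -> infinity: L = infinity.
Since L = infinity > 1 (or L = infinity), the ratio test implies the series diverges.

diverges


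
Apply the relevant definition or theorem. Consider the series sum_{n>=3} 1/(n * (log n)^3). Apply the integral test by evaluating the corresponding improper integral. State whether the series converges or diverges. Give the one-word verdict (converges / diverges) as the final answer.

Let f(x) = 1/(x*log(x)^3). Then f is positive, continuous, and decreasing on [3, infinity), so the integral test applies.
Compute the improper integral int_{3}^infinity f(x) dx:
  antiderivative F(x) = -1/(2*log(x)^2).
  F(x) -> 0 as x -> infinity.  int = 0 - F(3) = 1/(2*log(3)^2) < infinity. By the integral test, the series converges.

converges


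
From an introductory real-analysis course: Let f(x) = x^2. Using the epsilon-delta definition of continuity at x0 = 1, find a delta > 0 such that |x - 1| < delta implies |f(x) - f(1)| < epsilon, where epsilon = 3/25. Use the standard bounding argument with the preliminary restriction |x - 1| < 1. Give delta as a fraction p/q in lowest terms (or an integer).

Factor: |x^2 - (1)^2| = |x - 1| * |x + 1|.
Impose |x - 1| < 1 first. Then |x + 1| = |(x - 1) + 2*(1)| <= |x - 1| + 2*|1| < 1 + 2 = 3.
So |x^2 - (1)^2| < delta * 3.
We need delta * 3 <= 3/25, i.e. delta <= 3/25/3 = 1/25.
Since 1/25 < 1, this is tighter than 1; take delta = 1/25.
So delta = 1/25 works.

1/25


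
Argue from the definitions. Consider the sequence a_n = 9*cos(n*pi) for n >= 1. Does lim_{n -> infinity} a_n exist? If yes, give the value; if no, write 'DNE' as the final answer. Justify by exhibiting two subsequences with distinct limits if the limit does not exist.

Examine the behaviour of a_n along subsequences.
cos(n*pi) = (-1)^n, so a_n = 9*(-1)^n. a_{2k} = 9 -> 9. a_{2k+1} = -9 -> -9.
Since these two subsequential limits are 9 and -9, distinct, the full sequence cannot converge (a convergent sequence has all subsequences tending to the same limit). So lim a_n does not exist.

DNE


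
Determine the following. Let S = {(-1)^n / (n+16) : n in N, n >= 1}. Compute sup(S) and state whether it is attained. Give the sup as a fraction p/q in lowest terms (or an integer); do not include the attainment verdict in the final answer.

Analysis:
- Values: -1/17, 1/18, -1/19, 1/20, -1/21, ...
- Positive terms (even n): 1/(2+16), 1/(4+16), ... decreasing -> max = 1/18 (n=2).
- Negative terms (odd n): -1/(1+16), -1/(3+16), ... increasing -> min = -1/17 (n=1).
- So sup = 1/18 (attained at n=2); inf = -1/17 (attained at n=1).
Conclusion: sup(S) = 1/18, attained in S.

1/18


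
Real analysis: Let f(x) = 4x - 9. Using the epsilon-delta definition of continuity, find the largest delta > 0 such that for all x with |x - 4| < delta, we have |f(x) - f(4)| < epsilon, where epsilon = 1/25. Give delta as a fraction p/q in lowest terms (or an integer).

We compute f(4) = 4*(4) - 9 = 7.
|f(x) - f(4)| = |4x - 9 - (7)| = |4(x - 4)| = 4|x - 4|.
We need 4|x - 4| < 1/25, i.e. |x - 4| < 1/25 / 4 = 1/100.
So any delta <= 1/100 works. Conversely, if delta > 1/100, then x = 4 + 1/100 satisfies |x - 4| = 1/100 < delta but |f(x) - f(4)| = 4 * 1/100 = 1/25, which is not < 1/25; so no larger delta works.
Hence the largest such delta is 1/100.

1/100


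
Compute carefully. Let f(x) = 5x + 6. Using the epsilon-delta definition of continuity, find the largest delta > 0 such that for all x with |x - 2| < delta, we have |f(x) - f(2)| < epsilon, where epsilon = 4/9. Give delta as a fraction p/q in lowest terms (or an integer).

We compute f(2) = 5*(2) + 6 = 16.
|f(x) - f(2)| = |5x + 6 - (16)| = |5(x - 2)| = 5|x - 2|.
We need 5|x - 2| < 4/9, i.e. |x - 2| < 4/9 / 5 = 4/45.
So any delta <= 4/45 works. Conversely, if delta > 4/45, then x = 2 + 4/45 satisfies |x - 2| = 4/45 < delta but |f(x) - f(2)| = 5 * 4/45 = 4/9, which is not < 4/9; so no larger delta works.
Hence the largest such delta is 4/45.

4/45


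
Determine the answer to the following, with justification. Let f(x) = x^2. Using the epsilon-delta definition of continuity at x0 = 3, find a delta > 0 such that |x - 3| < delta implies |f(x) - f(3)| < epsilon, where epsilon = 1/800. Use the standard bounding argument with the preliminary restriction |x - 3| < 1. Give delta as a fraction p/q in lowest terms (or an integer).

Factor: |x^2 - (3)^2| = |x - 3| * |x + 3|.
Impose |x - 3| < 1 first. Then |x + 3| = |(x - 3) + 2*(3)| <= |x - 3| + 2*|3| < 1 + 6 = 7.
So |x^2 - (3)^2| < delta * 7.
We need delta * 7 <= 1/800, i.e. delta <= 1/800/7 = 1/5600.
Since 1/5600 < 1, this is tighter than 1; take delta = 1/5600.
So delta = 1/5600 works.

1/5600


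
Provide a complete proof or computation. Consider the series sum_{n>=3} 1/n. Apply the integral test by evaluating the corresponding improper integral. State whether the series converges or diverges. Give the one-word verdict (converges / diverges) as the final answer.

Let f(x) = 1/x. Then f is positive, continuous, and decreasing on [3, infinity), so the integral test applies.
Compute the improper integral int_{3}^infinity f(x) dx:
  antiderivative F(x) = log(x).
  As x -> infinity, log(x) -> infinity.
  So int = infinity - log(3) = infinity. By the integral test, the series diverges.

diverges


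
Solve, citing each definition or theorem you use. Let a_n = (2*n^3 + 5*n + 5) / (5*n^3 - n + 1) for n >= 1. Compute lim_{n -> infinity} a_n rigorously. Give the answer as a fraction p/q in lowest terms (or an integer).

Divide numerator and denominator by n^3, the highest power:
numerator / n^3 = 2 + 5/n^2 + 5/n^3
denominator / n^3 = 5 - 1/n^2 + n^(-3)
As n -> infinity, all terms of the form c/n^k (k >= 1) tend to 0.
So numerator / n^3 -> 2 and denominator / n^3 -> 5.
Therefore lim a_n = 2/5.

2/5


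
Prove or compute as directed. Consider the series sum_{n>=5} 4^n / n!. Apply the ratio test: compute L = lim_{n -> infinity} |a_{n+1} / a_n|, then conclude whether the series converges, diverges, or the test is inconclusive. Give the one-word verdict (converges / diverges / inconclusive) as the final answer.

Let a_n denote the general term. Form the ratio a_{n+1}/a_n and simplify:
a_{n+1}/a_n = 4/(n + 1)
Take the limit as n -> infinity: L = 0.
Since L = 0 < 1, the ratio test implies the series converges.

converges


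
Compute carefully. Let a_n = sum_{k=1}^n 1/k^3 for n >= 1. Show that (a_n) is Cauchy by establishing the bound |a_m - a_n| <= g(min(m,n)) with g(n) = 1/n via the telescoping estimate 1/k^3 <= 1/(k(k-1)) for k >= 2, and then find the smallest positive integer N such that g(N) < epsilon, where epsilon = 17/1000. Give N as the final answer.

For m > n >= 1: |a_m - a_n| = sum_{k=n+1}^m 1/k^3.
Use 1/k^3 <= 1/(k(k-1)) = 1/(k-1) - 1/k for k >= 2 (which holds since k^3 >= k^2 >= k(k-1) for k >= 2):
sum_{k=n+1}^m 1/k^3 <= sum_{k=n+1}^m (1/(k-1) - 1/k) = 1/n - 1/m <= 1/n.
By symmetry the same bound holds with n,m swapped, so |a_m - a_n| <= 1/min(m,n) = g(min(m,n)). Since g(n) -> 0, (a_n) is Cauchy.
Now solve g(N) < 17/1000: 1/N < 17/1000 <=> N > 1/(17/1000) = 1000/17.
The smallest integer strictly greater than 1000/17 is N = 59.
Check: g(59) = 1/59 < 17/1000; g(58) = 1/58 >= 17/1000. So N = 59.

59


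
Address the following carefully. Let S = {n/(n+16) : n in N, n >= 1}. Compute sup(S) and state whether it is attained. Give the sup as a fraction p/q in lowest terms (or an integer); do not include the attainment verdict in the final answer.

Analysis:
- Values: 1/17, 1/9, 3/19, 1/5, ... strictly increasing.
- Minimum is 1/17 (n=1); inf = 1/17 (attained).
- n/(n+16) = 1 - 16/(n+16) -> 1 from below as n -> infinity, and never equals 1.
- So sup = 1 (not attained).
Conclusion: sup(S) = 1, not attained in S.

1


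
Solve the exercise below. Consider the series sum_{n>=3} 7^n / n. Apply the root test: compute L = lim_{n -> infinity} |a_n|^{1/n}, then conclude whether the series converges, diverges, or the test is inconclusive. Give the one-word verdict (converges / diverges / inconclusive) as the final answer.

Let a_n denote the general term. Form |a_n|^(1/n) and simplify:
|a_n|^(1/n) = 7/n^(1/n)
Take the limit as n -> infinity: L = 7.
Since L = 7 > 1, the root test implies divergence.

diverges


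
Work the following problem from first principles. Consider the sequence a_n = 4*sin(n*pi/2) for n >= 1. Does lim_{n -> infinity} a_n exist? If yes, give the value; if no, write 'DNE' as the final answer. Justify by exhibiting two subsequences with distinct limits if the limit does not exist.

Examine the behaviour of a_n along subsequences.
a_{4k+1} = 4*sin(pi/2 + 2k*pi) = 4 -> 4. a_{4k+3} = 4*sin(3pi/2 + 2k*pi) = -4 -> -4.
Since these two subsequential limits are 4 and -4, distinct, the full sequence cannot converge (a convergent sequence has all subsequences tending to the same limit). So lim a_n does not exist.

DNE


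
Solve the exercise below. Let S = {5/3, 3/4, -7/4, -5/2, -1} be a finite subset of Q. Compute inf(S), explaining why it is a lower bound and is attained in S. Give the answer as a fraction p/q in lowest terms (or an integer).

S is finite, so inf(S) = min(S).
Sorted increasing:
-5/2, -7/4, -1, 3/4, 5/3
The extremum is -5/2.
For every x in S, x >= -5/2. And -5/2 is in S, so it is attained.
Therefore inf(S) = -5/2.

-5/2


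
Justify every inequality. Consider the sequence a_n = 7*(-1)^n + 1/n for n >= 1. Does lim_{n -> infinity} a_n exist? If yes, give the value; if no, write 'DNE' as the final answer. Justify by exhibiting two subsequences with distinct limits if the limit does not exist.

Examine the behaviour of a_n along subsequences.
a_{2k} = 7 + 1/(2k) -> 7. a_{2k+1} = -7 + 1/(2k+1) -> -7.
Since these two subsequential limits are 7 and -7, distinct, the full sequence cannot converge (a convergent sequence has all subsequences tending to the same limit). So lim a_n does not exist.

DNE


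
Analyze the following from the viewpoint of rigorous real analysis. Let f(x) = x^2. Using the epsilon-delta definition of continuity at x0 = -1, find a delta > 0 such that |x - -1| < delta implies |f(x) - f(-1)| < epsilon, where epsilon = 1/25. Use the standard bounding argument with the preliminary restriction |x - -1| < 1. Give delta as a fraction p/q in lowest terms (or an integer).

Factor: |x^2 - (-1)^2| = |x - -1| * |x + -1|.
Impose |x - -1| < 1 first. Then |x + -1| = |(x - -1) + 2*(-1)| <= |x - -1| + 2*|-1| < 1 + 2 = 3.
So |x^2 - (-1)^2| < delta * 3.
We need delta * 3 <= 1/25, i.e. delta <= 1/25/3 = 1/75.
Since 1/75 < 1, this is tighter than 1; take delta = 1/75.
So delta = 1/75 works.

1/75


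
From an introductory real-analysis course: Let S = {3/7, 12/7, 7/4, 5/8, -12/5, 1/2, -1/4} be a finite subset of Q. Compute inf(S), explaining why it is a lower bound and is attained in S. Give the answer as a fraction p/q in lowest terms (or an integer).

S is finite, so inf(S) = min(S).
Sorted increasing:
-12/5, -1/4, 3/7, 1/2, 5/8, 12/7, 7/4
The extremum is -12/5.
For every x in S, x >= -12/5. And -12/5 is in S, so it is attained.
Therefore inf(S) = -12/5.

-12/5


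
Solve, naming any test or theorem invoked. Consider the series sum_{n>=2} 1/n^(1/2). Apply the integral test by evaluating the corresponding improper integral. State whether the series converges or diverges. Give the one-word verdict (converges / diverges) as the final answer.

Let f(x) = 1/sqrt(x). Then f is positive, continuous, and decreasing on [2, infinity), so the integral test applies.
Compute the improper integral int_{2}^infinity f(x) dx:
  antiderivative F(x) = 2*sqrt(x).
  As x -> infinity, F(x) -> infinity (since p = 1/2 < 1).
  So the integral diverges. By the integral test, the series diverges.

diverges


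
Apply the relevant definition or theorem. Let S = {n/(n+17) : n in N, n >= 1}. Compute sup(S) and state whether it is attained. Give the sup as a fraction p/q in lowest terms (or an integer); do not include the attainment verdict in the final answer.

Analysis:
- Values: 1/18, 2/19, 3/20, 4/21, ... strictly increasing.
- Minimum is 1/18 (n=1); inf = 1/18 (attained).
- n/(n+17) = 1 - 17/(n+17) -> 1 from below as n -> infinity, and never equals 1.
- So sup = 1 (not attained).
Conclusion: sup(S) = 1, not attained in S.

1


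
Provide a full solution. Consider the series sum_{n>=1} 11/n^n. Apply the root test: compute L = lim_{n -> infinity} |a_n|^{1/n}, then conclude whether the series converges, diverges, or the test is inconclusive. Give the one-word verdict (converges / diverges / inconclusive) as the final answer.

Let a_n denote the general term. Form |a_n|^(1/n) and simplify:
|a_n|^(1/n) = 11^(1/n)/n
Take the limit as n -> infinity: L = 0.
Since L = 0 < 1, the root test implies convergence.

converges


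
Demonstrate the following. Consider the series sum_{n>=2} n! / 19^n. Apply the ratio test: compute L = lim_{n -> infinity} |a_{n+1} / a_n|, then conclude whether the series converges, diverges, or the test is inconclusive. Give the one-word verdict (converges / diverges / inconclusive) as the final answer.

Let a_n denote the general term. Form the ratio a_{n+1}/a_n and simplify:
a_{n+1}/a_n = n/19 + 1/19
Take the limit as n -> infinity: L = infinity.
Since L = infinity > 1 (or L = infinity), the ratio test implies the series diverges.

diverges


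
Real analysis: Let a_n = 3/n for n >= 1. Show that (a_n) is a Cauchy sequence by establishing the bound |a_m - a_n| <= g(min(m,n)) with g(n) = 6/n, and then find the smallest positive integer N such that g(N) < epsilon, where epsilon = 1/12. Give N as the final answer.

For any m, n >= 1, by the triangle inequality:
|a_m - a_n| = |3/m - 3/n| <= 3*1/m + 3*1/n <= 6/min(m,n).
So g(n) = 6/n bounds the Cauchy difference. Since g(n) -> 0, (a_n) is Cauchy.
Now solve g(N) < 1/12: 6/N < 1/12 <=> N > 6 / (1/12) = 72.
The smallest integer strictly greater than 72 is N = 73.
Check: g(73) = 6/73 = 6/73 < 1/12; g(72) = 1/12 >= 1/12. So N = 73.

73


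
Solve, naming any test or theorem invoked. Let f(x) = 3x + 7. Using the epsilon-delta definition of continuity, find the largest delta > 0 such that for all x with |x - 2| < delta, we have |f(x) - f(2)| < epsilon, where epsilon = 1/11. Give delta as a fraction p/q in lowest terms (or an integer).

We compute f(2) = 3*(2) + 7 = 13.
|f(x) - f(2)| = |3x + 7 - (13)| = |3(x - 2)| = 3|x - 2|.
We need 3|x - 2| < 1/11, i.e. |x - 2| < 1/11 / 3 = 1/33.
So any delta <= 1/33 works. Conversely, if delta > 1/33, then x = 2 + 1/33 satisfies |x - 2| = 1/33 < delta but |f(x) - f(2)| = 3 * 1/33 = 1/11, which is not < 1/11; so no larger delta works.
Hence the largest such delta is 1/33.

1/33


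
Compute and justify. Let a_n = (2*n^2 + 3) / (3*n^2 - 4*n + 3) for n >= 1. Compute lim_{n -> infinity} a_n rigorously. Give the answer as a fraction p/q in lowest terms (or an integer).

Divide numerator and denominator by n^2, the highest power:
numerator / n^2 = 2 + 3/n^2
denominator / n^2 = 3 - 4/n + 3/n^2
As n -> infinity, all terms of the form c/n^k (k >= 1) tend to 0.
So numerator / n^2 -> 2 and denominator / n^2 -> 3.
Therefore lim a_n = 2/3.

2/3


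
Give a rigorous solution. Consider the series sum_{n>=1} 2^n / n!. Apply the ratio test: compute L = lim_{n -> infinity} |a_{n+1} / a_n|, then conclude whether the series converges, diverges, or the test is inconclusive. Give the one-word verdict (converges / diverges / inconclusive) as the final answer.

Let a_n denote the general term. Form the ratio a_{n+1}/a_n and simplify:
a_{n+1}/a_n = 2/(n + 1)
Take the limit as n -> infinity: L = 0.
Since L = 0 < 1, the ratio test implies the series converges.

converges


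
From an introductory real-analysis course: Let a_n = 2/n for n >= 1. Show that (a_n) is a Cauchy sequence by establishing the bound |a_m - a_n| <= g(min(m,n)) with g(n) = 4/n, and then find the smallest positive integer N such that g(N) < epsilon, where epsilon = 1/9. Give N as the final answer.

For any m, n >= 1, by the triangle inequality:
|a_m - a_n| = |2/m - 2/n| <= 2*1/m + 2*1/n <= 4/min(m,n).
So g(n) = 4/n bounds the Cauchy difference. Since g(n) -> 0, (a_n) is Cauchy.
Now solve g(N) < 1/9: 4/N < 1/9 <=> N > 4 / (1/9) = 36.
The smallest integer strictly greater than 36 is N = 37.
Check: g(37) = 4/37 = 4/37 < 1/9; g(36) = 1/9 >= 1/9. So N = 37.

37


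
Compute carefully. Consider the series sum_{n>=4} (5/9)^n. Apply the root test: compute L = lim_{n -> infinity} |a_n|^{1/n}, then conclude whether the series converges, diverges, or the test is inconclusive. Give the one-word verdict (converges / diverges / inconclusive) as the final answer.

Let a_n denote the general term. Form |a_n|^(1/n) and simplify:
|a_n|^(1/n) = 5/9
Take the limit as n -> infinity: L = 5/9.
Since L = 5/9 < 1, the root test implies convergence.

converges


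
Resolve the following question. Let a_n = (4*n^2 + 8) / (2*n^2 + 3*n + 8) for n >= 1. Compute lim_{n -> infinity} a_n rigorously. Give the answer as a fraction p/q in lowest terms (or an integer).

Divide numerator and denominator by n^2, the highest power:
numerator / n^2 = 4 + 8/n^2
denominator / n^2 = 2 + 3/n + 8/n^2
As n -> infinity, all terms of the form c/n^k (k >= 1) tend to 0.
So numerator / n^2 -> 4 and denominator / n^2 -> 2.
Therefore lim a_n = 2.

2


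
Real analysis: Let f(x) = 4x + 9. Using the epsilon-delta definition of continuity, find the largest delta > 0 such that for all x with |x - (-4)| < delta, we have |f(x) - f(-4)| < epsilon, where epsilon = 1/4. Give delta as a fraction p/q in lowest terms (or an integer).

We compute f(-4) = 4*(-4) + 9 = -7.
|f(x) - f(-4)| = |4x + 9 - (-7)| = |4(x - (-4))| = 4|x - (-4)|.
We need 4|x - (-4)| < 1/4, i.e. |x - (-4)| < 1/4 / 4 = 1/16.
So any delta <= 1/16 works. Conversely, if delta > 1/16, then x = -4 + 1/16 satisfies |x - (-4)| = 1/16 < delta but |f(x) - f(-4)| = 4 * 1/16 = 1/4, which is not < 1/4; so no larger delta works.
Hence the largest such delta is 1/16.

1/16


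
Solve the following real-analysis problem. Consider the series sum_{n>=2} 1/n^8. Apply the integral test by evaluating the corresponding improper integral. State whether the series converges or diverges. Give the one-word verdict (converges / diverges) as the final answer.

Let f(x) = x^(-8). Then f is positive, continuous, and decreasing on [2, infinity), so the integral test applies.
Compute the improper integral int_{2}^infinity f(x) dx:
  antiderivative F(x) = -1/(7*x^7).
  As x -> infinity, F(x) -> 0 (since p = 8 > 1).
  So int = F(infinity) - F(2) = 0 - (-1/896) = 1/896.
  Finite, so by the integral test, the series converges.

converges


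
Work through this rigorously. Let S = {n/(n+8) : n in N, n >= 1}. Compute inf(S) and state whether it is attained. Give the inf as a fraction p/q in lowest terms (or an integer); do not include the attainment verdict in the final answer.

Analysis:
- Values: 1/9, 1/5, 3/11, 1/3, ... strictly increasing.
- Minimum is 1/9 (n=1); inf = 1/9 (attained).
- n/(n+8) = 1 - 8/(n+8) -> 1 from below as n -> infinity, and never equals 1.
- So sup = 1 (not attained).
Conclusion: inf(S) = 1/9, attained in S.

1/9


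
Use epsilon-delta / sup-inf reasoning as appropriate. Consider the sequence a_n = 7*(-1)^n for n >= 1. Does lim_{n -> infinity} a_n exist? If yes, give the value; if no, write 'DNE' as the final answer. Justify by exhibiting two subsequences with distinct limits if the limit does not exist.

Examine the behaviour of a_n along subsequences.
Even-n subsequence a_{2k} = 7 -> 7. Odd-n subsequence a_{2k+1} = -7 -> -7.
Since these two subsequential limits are 7 and -7, distinct, the full sequence cannot converge (a convergent sequence has all subsequences tending to the same limit). So lim a_n does not exist.

DNE


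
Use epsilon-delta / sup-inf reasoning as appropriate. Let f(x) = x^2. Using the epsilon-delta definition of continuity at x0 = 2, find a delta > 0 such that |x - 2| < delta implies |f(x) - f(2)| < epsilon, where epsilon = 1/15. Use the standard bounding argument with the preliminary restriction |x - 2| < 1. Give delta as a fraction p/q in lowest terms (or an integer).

Factor: |x^2 - (2)^2| = |x - 2| * |x + 2|.
Impose |x - 2| < 1 first. Then |x + 2| = |(x - 2) + 2*(2)| <= |x - 2| + 2*|2| < 1 + 4 = 5.
So |x^2 - (2)^2| < delta * 5.
We need delta * 5 <= 1/15, i.e. delta <= 1/15/5 = 1/75.
Since 1/75 < 1, this is tighter than 1; take delta = 1/75.
So delta = 1/75 works.

1/75


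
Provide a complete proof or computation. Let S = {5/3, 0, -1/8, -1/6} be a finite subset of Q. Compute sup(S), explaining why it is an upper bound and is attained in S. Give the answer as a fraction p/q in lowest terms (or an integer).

S is finite, so sup(S) = max(S).
Sorted decreasing:
5/3, 0, -1/8, -1/6
The extremum is 5/3.
For every x in S, x <= 5/3. And 5/3 is in S, so it is attained.
Therefore sup(S) = 5/3.

5/3


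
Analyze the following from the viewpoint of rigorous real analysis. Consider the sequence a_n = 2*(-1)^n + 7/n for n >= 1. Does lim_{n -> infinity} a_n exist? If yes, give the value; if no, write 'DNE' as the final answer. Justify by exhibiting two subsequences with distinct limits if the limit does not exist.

Examine the behaviour of a_n along subsequences.
a_{2k} = 2 + 7/(2k) -> 2. a_{2k+1} = -2 + 7/(2k+1) -> -2.
Since these two subsequential limits are 2 and -2, distinct, the full sequence cannot converge (a convergent sequence has all subsequences tending to the same limit). So lim a_n does not exist.

DNE


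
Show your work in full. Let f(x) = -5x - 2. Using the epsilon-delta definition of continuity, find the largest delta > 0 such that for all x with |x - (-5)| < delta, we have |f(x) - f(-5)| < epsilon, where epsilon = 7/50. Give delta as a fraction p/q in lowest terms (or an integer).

We compute f(-5) = -5*(-5) - 2 = 23.
|f(x) - f(-5)| = |-5x - 2 - (23)| = |-5(x - (-5))| = 5|x - (-5)|.
We need 5|x - (-5)| < 7/50, i.e. |x - (-5)| < 7/50 / 5 = 7/250.
So any delta <= 7/250 works. Conversely, if delta > 7/250, then x = -5 + 7/250 satisfies |x - (-5)| = 7/250 < delta but |f(x) - f(-5)| = 5 * 7/250 = 7/50, which is not < 7/50; so no larger delta works.
Hence the largest such delta is 7/250.

7/250


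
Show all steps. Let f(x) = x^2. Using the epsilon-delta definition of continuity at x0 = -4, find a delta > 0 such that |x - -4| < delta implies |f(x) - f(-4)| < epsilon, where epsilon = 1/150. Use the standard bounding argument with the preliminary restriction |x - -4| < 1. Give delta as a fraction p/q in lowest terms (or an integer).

Factor: |x^2 - (-4)^2| = |x - -4| * |x + -4|.
Impose |x - -4| < 1 first. Then |x + -4| = |(x - -4) + 2*(-4)| <= |x - -4| + 2*|-4| < 1 + 8 = 9.
So |x^2 - (-4)^2| < delta * 9.
We need delta * 9 <= 1/150, i.e. delta <= 1/150/9 = 1/1350.
Since 1/1350 < 1, this is tighter than 1; take delta = 1/1350.
So delta = 1/1350 works.

1/1350


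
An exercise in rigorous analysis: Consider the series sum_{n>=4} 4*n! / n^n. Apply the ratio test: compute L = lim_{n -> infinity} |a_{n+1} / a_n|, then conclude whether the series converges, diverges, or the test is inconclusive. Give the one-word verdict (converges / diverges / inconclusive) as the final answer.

Let a_n denote the general term. Form the ratio a_{n+1}/a_n and simplify:
a_{n+1}/a_n = (n/(n + 1))^n
Take the limit as n -> infinity: L = exp(-1).
Since L = exp(-1) < 1, the ratio test implies the series converges.

converges


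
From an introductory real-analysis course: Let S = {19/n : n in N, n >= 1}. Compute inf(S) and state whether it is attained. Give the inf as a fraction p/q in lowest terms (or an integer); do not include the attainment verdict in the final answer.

Analysis:
- Values: 19, 19/2, 19/3, 19/4, ... strictly decreasing.
- The maximum is 19 (n=1); sup = 19 (attained).
- The set is bounded below by 0; 19/n -> 0 so 0 is the greatest lower bound.
- 0 is not in the set, so inf = 0 is not attained.
Conclusion: inf(S) = 0, not attained in S.

0


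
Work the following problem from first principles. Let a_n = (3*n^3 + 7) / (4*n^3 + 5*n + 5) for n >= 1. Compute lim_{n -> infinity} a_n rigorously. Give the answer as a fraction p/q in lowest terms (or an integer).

Divide numerator and denominator by n^3, the highest power:
numerator / n^3 = 3 + 7/n^3
denominator / n^3 = 4 + 5/n^2 + 5/n^3
As n -> infinity, all terms of the form c/n^k (k >= 1) tend to 0.
So numerator / n^3 -> 3 and denominator / n^3 -> 4.
Therefore lim a_n = 3/4.

3/4


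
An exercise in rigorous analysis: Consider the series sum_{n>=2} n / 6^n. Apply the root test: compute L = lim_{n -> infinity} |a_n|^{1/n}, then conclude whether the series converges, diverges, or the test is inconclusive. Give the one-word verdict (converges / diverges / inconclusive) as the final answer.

Let a_n denote the general term. Form |a_n|^(1/n) and simplify:
|a_n|^(1/n) = n^(1/n)/6
Take the limit as n -> infinity: L = 1/6.
Since L = 1/6 < 1, the root test implies convergence.

converges


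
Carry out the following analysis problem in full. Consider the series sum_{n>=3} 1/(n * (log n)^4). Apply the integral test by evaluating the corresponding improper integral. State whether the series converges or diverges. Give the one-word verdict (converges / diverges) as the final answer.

Let f(x) = 1/(x*log(x)^4). Then f is positive, continuous, and decreasing on [3, infinity), so the integral test applies.
Compute the improper integral int_{3}^infinity f(x) dx:
  antiderivative F(x) = -1/(3*log(x)^3).
  F(x) -> 0 as x -> infinity.  int = 0 - F(3) = 1/(3*log(3)^3) < infinity. By the integral test, the series converges.

converges
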